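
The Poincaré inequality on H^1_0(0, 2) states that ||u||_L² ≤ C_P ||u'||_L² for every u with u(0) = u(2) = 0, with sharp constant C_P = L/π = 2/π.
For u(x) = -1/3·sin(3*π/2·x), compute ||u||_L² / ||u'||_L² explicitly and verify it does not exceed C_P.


||u||_L² / ||u'||_L² = 2/(3*π) < C_P = 2/π.

u(x) = -1/3·sin(3*π/2·x), so u'(x) = -π*cos(3*π*x/2)/2.
Writing u(x) = A·sin(kπx/L) with A = -1/3 and k = 3, use ∫_0^L sin²(kπx/L) dx = L/2 and ∫_0^L cos²(kπx/L) dx = L/2.
u² = 1/9·sin²(3*π/2·x) and (u')² = π^2/4·cos²(3*π/2·x), and each of sin², cos² integrates to L/2 = 1 over (0, 2).
∫_0^2 u² dx = 1/9, so ||u||_L² = 1/3.
∫_0^2 (u')² dx = π^2/4, so ||u'||_L² = π/2.
Ratio ||u||_L² / ||u'||_L² = 2/(3*π).
Sharp Poincaré constant on H^1_0(0, 2) is C_P = L/π = 2/π, achieved by sin(π/2·x).
This is the k = 3 harmonic; the ratio L/(kπ) is strictly less than C_P = L/π, consistent with the sharp inequality ||u||_L² ≤ C_P ||u'||_L².


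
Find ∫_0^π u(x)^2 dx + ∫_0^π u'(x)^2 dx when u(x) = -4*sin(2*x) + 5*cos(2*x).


||u||_{H^1(0,π)}^2 = 205*π/2

u'(x) = -10*sin(2*x) - 8*cos(2*x).
Expand u² and (u')² and integrate term by term on (0, π), using: for integers n ≥ 1, ∫_0^π sin²(nx) dx = ∫_0^π cos²(nx) dx = π/2; for n ≠ n', ∫_0^π sin(nx)sin(n'x) dx = ∫_0^π cos(nx)cos(n'x) dx = 0; and by product-to-sum, ∫_0^π sin(nx)cos(n'x) dx = ½∫_0^π [sin((n+n')x) + sin((n−n')x)] dx, which is 0 when n+n' is even and 2n/(n²−n'²) when n+n' is odd (it need not vanish on (0, π)).
  u² squared terms: (-4)²·∫sin(2x)² dx = 16·π/2 = 8*π;  (5)²·∫cos(2x)² dx = 25·π/2 = 25*π/2.
  u² cross terms: 2·(-4)·(5)·∫sin(2x)·cos(2x) dx = -40·(0) = 0.
  So ∫_0^π u² dx = 8*π + 25*π/2 + 0 = 41*π/2.
  (u')² squared terms: (-10)²·∫sin(2x)² dx = 100·π/2 = 50*π;  (-8)²·∫cos(2x)² dx = 64·π/2 = 32*π.
  (u')² cross terms: 2·(-10)·(-8)·∫sin(2x)·cos(2x) dx = 160·(0) = 0.
  So ∫_0^π (u')² dx = 50*π + 32*π + 0 = 82*π.
||u||_{H^1}^2 = (41*π/2) + (82*π) = 205*π/2.


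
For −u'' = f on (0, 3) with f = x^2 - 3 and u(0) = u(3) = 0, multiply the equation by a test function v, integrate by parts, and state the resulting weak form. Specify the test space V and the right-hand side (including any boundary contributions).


V = H^1_0(0, 3) (so v(0) = v(3) = 0); weak form: ∫_0^3 u'v' dx = ∫_0^3 (x^2 - 3) v dx for all v ∈ V.

Multiply both sides by a test function v and integrate from 0 to 3:
  ∫_0^3 −u''(x) v(x) dx = ∫_0^3 f(x) v(x) dx.
Integrate the LHS by parts once:
  ∫_0^3 −u'' v dx = −[u'(x) v(x)]_0^3 + ∫_0^3 u'(x) v'(x) dx.
Thus ∫_0^3 u'(x) v'(x) dx = ∫_0^3 f(x) v(x) dx + [u'(x) v(x)]_0^3.
Choose V so that boundary terms are either known or forced to vanish.
u is Dirichlet: u(0) = u(3) = 0. Let V = H^1_0(0, 3); then v(0) = v(3) = 0, and [u' v]_0^3 = 0.
Weak formulation: find u (satisfying any essential BC) such that ∫_0^3 u'(x) v'(x) dx = ∫_0^3 f v dx for all v ∈ V.
Substituting f(x) = x^2 - 3, the right-hand side is ∫_0^3 (x^2 - 3) v dx.


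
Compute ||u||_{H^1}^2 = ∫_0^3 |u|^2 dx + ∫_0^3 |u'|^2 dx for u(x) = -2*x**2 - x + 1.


||u||_{H^1}^2 = 2127/5

The H^1 norm (squared) on an interval (0, L) is
  ||u||_{H^1}^2 = ∫_0^L u(x)^2 dx + ∫_0^L u'(x)^2 dx.
Compute u'(x) = -4*x - 1.
Then u(x)^2 = 4*x**4 + 4*x**3 - 3*x**2 - 2*x + 1 and u'(x)^2 = 16*x**2 + 8*x + 1.
Integrate each monomial from 0 to 3 using ∫_0^3 c·x^n dx = c·3^(n+1)/(n+1):
  ∫_0^3 u(x)^2 dx = ∫_0^3 (4*x^4 + 4*x^3 - 3*x^2 - 2*x + 1) dx. Term by term:
    ∫_0^3 4*x^4 dx = 972/5;  ∫_0^3 4*x^3 dx = 81;  ∫_0^3 -3*x^2 dx = -27;
    ∫_0^3 -2*x dx = -9;  ∫_0^3 1 dx = 3.
  Sum: 972/5 + 81 − 27 − 9 + 3 = 1212/5.
  ∫_0^3 u'(x)^2 dx = ∫_0^3 (16*x^2 + 8*x + 1) dx. Term by term:
    ∫_0^3 16*x^2 dx = 144;  ∫_0^3 8*x dx = 36;  ∫_0^3 1 dx = 3.
  Sum: 144 + 36 + 3 = 183.
Adding: ||u||_{H^1}^2 = 1212/5 + 183 = 2127/5.


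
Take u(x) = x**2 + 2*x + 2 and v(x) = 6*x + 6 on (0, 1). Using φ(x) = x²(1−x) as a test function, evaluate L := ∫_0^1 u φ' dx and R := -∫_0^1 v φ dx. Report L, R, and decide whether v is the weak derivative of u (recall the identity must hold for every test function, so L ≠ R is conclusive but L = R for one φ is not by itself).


LHS = -4/15, RHS = -4/5. No, v is not the weak derivative of u.

u(x) = x**2 + 2*x + 2, classical derivative u'(x) = 2*x + 2.
φ(x) = x²(1−x), so φ'(x) = x*(2 - 3*x).
Note φ(0) = φ(1) = 0, so the boundary term u·φ vanishes.
LHS = ∫_0^1 u(x) φ'(x) dx = ∫_0^1 (-3*x^4 - 4*x^3 - 2*x^2 + 4*x) dx. Term by term:
  ∫_0^1 -3*x^4 dx = -3/5;  ∫_0^1 -4*x^3 dx = -1;  ∫_0^1 -2*x^2 dx = -2/3;
  ∫_0^1 4*x dx = 2.
Sum: -3/5 − 1 − 2/3 + 2 = -4/15.
So LHS = -4/15.
∫_0^1 v(x) φ(x) dx = ∫_0^1 (-6*x^4 + 6*x^2) dx. Term by term:
  ∫_0^1 -6*x^4 dx = -6/5;  ∫_0^1 6*x^2 dx = 2.
Sum: -6/5 + 2 = 4/5.
So RHS = -∫_0^1 v(x) φ(x) dx = -4/5.
LHS − RHS = 8/15 ≠ 0, so the identity fails.
(For a valid weak derivative the identity must hold for EVERY test function, in particular this one. The failure shows v is NOT the weak derivative of u.)
Correct weak derivative would be u'(x) = 2*x + 2.


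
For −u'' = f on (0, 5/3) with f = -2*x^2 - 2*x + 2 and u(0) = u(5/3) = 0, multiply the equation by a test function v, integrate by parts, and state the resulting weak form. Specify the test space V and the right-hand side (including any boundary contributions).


V = H^1_0(0, 5/3) (so v(0) = v(5/3) = 0); weak form: ∫_0^5/3 u'v' dx = ∫_0^5/3 (-2*x^2 - 2*x + 2) v dx for all v ∈ V.

Multiply both sides by a test function v and integrate from 0 to 5/3:
  ∫_0^5/3 −u''(x) v(x) dx = ∫_0^5/3 f(x) v(x) dx.
Integrate the LHS by parts once:
  ∫_0^5/3 −u'' v dx = −[u'(x) v(x)]_0^5/3 + ∫_0^5/3 u'(x) v'(x) dx.
Thus ∫_0^5/3 u'(x) v'(x) dx = ∫_0^5/3 f(x) v(x) dx + [u'(x) v(x)]_0^5/3.
Choose V so that boundary terms are either known or forced to vanish.
u is Dirichlet: u(0) = u(5/3) = 0. Let V = H^1_0(0, 5/3); then v(0) = v(5/3) = 0, and [u' v]_0^5/3 = 0.
Weak formulation: find u (satisfying any essential BC) such that ∫_0^5/3 u'(x) v'(x) dx = ∫_0^5/3 f v dx for all v ∈ V.
Substituting f(x) = -2*x^2 - 2*x + 2, the right-hand side is ∫_0^5/3 (-2*x^2 - 2*x + 2) v dx.


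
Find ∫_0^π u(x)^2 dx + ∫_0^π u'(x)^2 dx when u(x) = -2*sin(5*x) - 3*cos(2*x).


||u||_{H^1(0,π)}^2 = 200/7 + 149*π/2

u'(x) = 6*sin(2*x) - 10*cos(5*x).
Expand u² and (u')² and integrate term by term on (0, π), using: for integers n ≥ 1, ∫_0^π sin²(nx) dx = ∫_0^π cos²(nx) dx = π/2; for n ≠ n', ∫_0^π sin(nx)sin(n'x) dx = ∫_0^π cos(nx)cos(n'x) dx = 0; and by product-to-sum, ∫_0^π sin(nx)cos(n'x) dx = ½∫_0^π [sin((n+n')x) + sin((n−n')x)] dx, which is 0 when n+n' is even and 2n/(n²−n'²) when n+n' is odd (it need not vanish on (0, π)).
  u² squared terms: (-3)²·∫cos(2x)² dx = 9·π/2 = 9*π/2;  (-2)²·∫sin(5x)² dx = 4·π/2 = 2*π.
  u² cross terms: 2·(-3)·(-2)·∫cos(2x)·sin(5x) dx = 12·(10/21) = 40/7.
  So ∫_0^π u² dx = 9*π/2 + 2*π + 40/7 = 40/7 + 13*π/2.
  (u')² squared terms: (-10)²·∫cos(5x)² dx = 100·π/2 = 50*π;  (6)²·∫sin(2x)² dx = 36·π/2 = 18*π.
  (u')² cross terms: 2·(-10)·(6)·∫cos(5x)·sin(2x) dx = -120·(-4/21) = 160/7.
  So ∫_0^π (u')² dx = 50*π + 18*π + 160/7 = 160/7 + 68*π.
||u||_{H^1}^2 = (40/7 + 13*π/2) + (160/7 + 68*π) = 200/7 + 149*π/2.


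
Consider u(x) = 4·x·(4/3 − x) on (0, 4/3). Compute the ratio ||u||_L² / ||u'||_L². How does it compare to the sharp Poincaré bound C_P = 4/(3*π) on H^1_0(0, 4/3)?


||u||_L² / ||u'||_L² = 2*sqrt(10)/15 < C_P = 4/(3*π).

u(x) = 4·x·(4/3 − x), so u'(x) = 16/3 - 8*x.
u(x) = 4·x·(4/3 − x) vanishes at x = 0 and x = 4/3, so u ∈ H^1_0(0, 4/3). Differentiate via the product rule and integrate the resulting polynomials term by term.
  ∫_0^4/3 u² dx = ∫_0^4/3 (16*x^4 - 128*x^3/3 + 256*x^2/9) dx. Term by term:
    ∫_0^4/3 16*x^4 dx = 16384/1215;  ∫_0^4/3 -128*x^3/3 dx = -8192/243;  ∫_0^4/3 256*x^2/9 dx = 16384/729.
  Sum: 16384/1215 − 8192/243 + 16384/729 = 8192/3645.
  ∫_0^4/3 (u')² dx = ∫_0^4/3 (64*x^2 - 256*x/3 + 256/9) dx. Term by term:
    ∫_0^4/3 64*x^2 dx = 4096/81;  ∫_0^4/3 -256*x/3 dx = -2048/27;  ∫_0^4/3 256/9 dx = 1024/27.
  Sum: 4096/81 − 2048/27 + 1024/27 = 1024/81.
∫_0^4/3 u² dx = 8192/3645, so ||u||_L² = 64*sqrt(10)/135.
∫_0^4/3 (u')² dx = 1024/81, so ||u'||_L² = 32/9.
Ratio ||u||_L² / ||u'||_L² = 2*sqrt(10)/15.
Sharp Poincaré constant on H^1_0(0, 4/3) is C_P = L/π = 4/(3*π), achieved by sin(3*π/4·x).
A polynomial bump cannot attain the sharp Poincaré constant (only the first sine eigenfunction does), so the ratio is strictly less than C_P, consistent with ||u||_L² ≤ C_P ||u'||_L².


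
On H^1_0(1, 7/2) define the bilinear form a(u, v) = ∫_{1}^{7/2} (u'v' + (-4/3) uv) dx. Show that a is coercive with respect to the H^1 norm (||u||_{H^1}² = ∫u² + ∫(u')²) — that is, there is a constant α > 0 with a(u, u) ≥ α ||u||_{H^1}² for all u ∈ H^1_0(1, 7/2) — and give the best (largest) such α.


α = 4*(-25 + 3*π^2)/(3*(25 + 4*π^2))

Coercivity of a(·,·) on H^1_0(1, 7/2) means a(u, u) ≥ α ||u||_{H^1}² for every u ∈ H^1_0.
The interval has length L = 5/2, and Poincaré/coercivity depend only on L. Here a(u, u) = ∫(u')² + (-4/3)·∫u².
Here c = -4/3 < 0 with |c| < (π/L)² = 4*π^2/25, so coercivity still holds. The condition a(u,u) ≥ α||u||_{H^1}² reads (1−α)∫(u')² ≥ (α−c)∫u². Any admissible α is ≤ 1 (rapidly oscillating u have ∫u²/∫(u')² → 0), and α = 1 would force 0 ≥ (1−c)∫u², impossible since c < 1; so 1−α > 0. By the sharp Poincaré inequality on H^1_0 of an interval of length L, ∫(u')² ≥ (π/L)²∫u² with equality for the first sine mode sin(π(x−x₀)/L) (x₀ the left endpoint), so the inequality holds for all u iff (1−α)(π/L)² ≥ α − c, i.e. α ≤ ((π/L)² + c)/((π/L)² + 1) = (1 + c(L/π)²)/(1 + (L/π)²). (Direct route, valid since c ≤ 0: Poincaré gives c∫u² ≥ c(L/π)²∫(u')², so a(u,u) ≥ (1 + c(L/π)²)∫(u')², while ||u||_{H^1}² ≤ (1 + (L/π)²)∫(u')²; dividing yields the same α.) With (π/L)² = 4*π^2/25 and c = -4/3, the largest admissible constant is α = ((π/L)² + c)/((π/L)² + 1).
Simplifying, α = 4*(-25 + 3*π^2)/(3*(25 + 4*π^2)).


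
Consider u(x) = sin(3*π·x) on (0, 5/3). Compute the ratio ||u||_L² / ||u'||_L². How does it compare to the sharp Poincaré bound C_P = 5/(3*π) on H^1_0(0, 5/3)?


||u||_L² / ||u'||_L² = 1/(3*π) < C_P = 5/(3*π).

u(x) = sin(3*π·x), so u'(x) = 3*π*cos(3*π*x).
Writing u(x) = A·sin(kπx/L) with A = 1 and k = 5, use ∫_0^L sin²(kπx/L) dx = L/2 and ∫_0^L cos²(kπx/L) dx = L/2.
u² = 1·sin²(3*π·x) and (u')² = 9*π^2·cos²(3*π·x), and each of sin², cos² integrates to L/2 = 5/6 over (0, 5/3).
∫_0^5/3 u² dx = 5/6, so ||u||_L² = sqrt(30)/6.
∫_0^5/3 (u')² dx = 15*π^2/2, so ||u'||_L² = sqrt(30)*π/2.
Ratio ||u||_L² / ||u'||_L² = 1/(3*π).
Sharp Poincaré constant on H^1_0(0, 5/3) is C_P = L/π = 5/(3*π), achieved by sin(3*π/5·x).
This is the k = 5 harmonic; the ratio L/(kπ) is strictly less than C_P = L/π, consistent with the sharp inequality ||u||_L² ≤ C_P ||u'||_L².


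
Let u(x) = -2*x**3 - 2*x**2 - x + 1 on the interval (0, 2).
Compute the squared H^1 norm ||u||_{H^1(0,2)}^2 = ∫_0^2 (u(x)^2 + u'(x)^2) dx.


||u||_{H^1}^2 = 25016/35

The H^1 norm (squared) on an interval (0, L) is
  ||u||_{H^1}^2 = ∫_0^L u(x)^2 dx + ∫_0^L u'(x)^2 dx.
Compute u'(x) = -6*x**2 - 4*x - 1.
Then u(x)^2 = 4*x**6 + 8*x**5 + 8*x**4 - 3*x**2 - 2*x + 1 and u'(x)^2 = 36*x**4 + 48*x**3 + 28*x**2 + 8*x + 1.
Integrate each monomial from 0 to 2 using ∫_0^2 c·x^n dx = c·2^(n+1)/(n+1):
  ∫_0^2 u(x)^2 dx = ∫_0^2 (4*x^6 + 8*x^5 + 8*x^4 - 3*x^2 - 2*x + 1) dx. Term by term:
    ∫_0^2 4*x^6 dx = 512/7;  ∫_0^2 8*x^5 dx = 256/3;  ∫_0^2 8*x^4 dx = 256/5;
    ∫_0^2 -3*x^2 dx = -8;  ∫_0^2 -2*x dx = -4;  ∫_0^2 1 dx = 2.
  Sum: 512/7 + 256/3 + 256/5 − 8 − 4 + 2 = 20966/105.
  ∫_0^2 u'(x)^2 dx = ∫_0^2 (36*x^4 + 48*x^3 + 28*x^2 + 8*x + 1) dx. Term by term:
    ∫_0^2 36*x^4 dx = 1152/5;  ∫_0^2 48*x^3 dx = 192;  ∫_0^2 28*x^2 dx = 224/3;
    ∫_0^2 8*x dx = 16;  ∫_0^2 1 dx = 2.
  Sum: 1152/5 + 192 + 224/3 + 16 + 2 = 7726/15.
Adding: ||u||_{H^1}^2 = 20966/105 + 7726/15 = 25016/35.


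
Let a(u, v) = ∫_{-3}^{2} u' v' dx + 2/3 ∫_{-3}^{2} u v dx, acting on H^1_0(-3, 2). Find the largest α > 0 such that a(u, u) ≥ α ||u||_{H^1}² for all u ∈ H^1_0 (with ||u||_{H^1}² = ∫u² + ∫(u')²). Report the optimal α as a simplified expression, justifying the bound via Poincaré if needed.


α = (π^2 + 50/3)/(π^2 + 25)

Coercivity of a(·,·) on H^1_0(-3, 2) means a(u, u) ≥ α ||u||_{H^1}² for every u ∈ H^1_0.
The interval has length L = 5, and Poincaré/coercivity depend only on L. Here a(u, u) = ∫(u')² + (2/3)·∫u².
Here 0 < c = 2/3 < 1. The condition a(u,u) ≥ α||u||_{H^1}² reads (1−α)∫(u')² ≥ (α−c)∫u². Any admissible α is ≤ 1 (rapidly oscillating u have ∫u²/∫(u')² → 0), and α = 1 would force 0 ≥ (1−c)∫u², impossible since c < 1; so 1−α > 0. By the sharp Poincaré inequality on H^1_0 of an interval of length L, ∫(u')² ≥ (π/L)²∫u² with equality for the first sine mode sin(π(x−x₀)/L) (x₀ the left endpoint), so the inequality holds for all u iff (1−α)(π/L)² ≥ α − c, i.e. α ≤ ((π/L)² + c)/((π/L)² + 1) = (1 + c(L/π)²)/(1 + (L/π)²). With (π/L)² = π^2/25 and c = 2/3, the largest admissible constant is α = ((π/L)² + c)/((π/L)² + 1).
Simplifying, α = (π^2 + 50/3)/(π^2 + 25).


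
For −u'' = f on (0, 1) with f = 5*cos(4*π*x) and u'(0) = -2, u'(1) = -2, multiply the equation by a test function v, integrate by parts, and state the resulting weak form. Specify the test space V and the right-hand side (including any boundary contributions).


V = H^1(0, 1) (v unrestricted at boundary; u is determined up to an additive constant); weak form: ∫_0^1 u'v' dx = ∫_0^1 (5*cos(4*π*x)) v dx − 2·v(1) + 2·v(0) for all v ∈ V.

Multiply both sides by a test function v and integrate from 0 to 1:
  ∫_0^1 −u''(x) v(x) dx = ∫_0^1 f(x) v(x) dx.
Integrate the LHS by parts once:
  ∫_0^1 −u'' v dx = −[u'(x) v(x)]_0^1 + ∫_0^1 u'(x) v'(x) dx.
Thus ∫_0^1 u'(x) v'(x) dx = ∫_0^1 f(x) v(x) dx + [u'(x) v(x)]_0^1.
Choose V so that boundary terms are either known or forced to vanish.
u has inhomogeneous Neumann u'(0) = -2, u'(1) = -2. [u' v]_0^1 = (-2)·v(1) − (-2)·v(0) = − 2·v(1) + 2·v(0). Take V = H^1(0, 1); boundary term becomes part of RHS.
Weak formulation: find u (satisfying any essential BC) such that ∫_0^1 u'(x) v'(x) dx = ∫_0^1 f v dx − 2·v(1) + 2·v(0) for all v ∈ V (Neumann data are natural BCs: they enter the RHS as boundary terms).
Substituting f(x) = 5*cos(4*π*x), the right-hand side is ∫_0^1 (5*cos(4*π*x)) v dx − 2·v(1) + 2·v(0).
Compatibility check (pure Neumann): taking v ≡ 1 ∈ V gives 0 = ∫_0^1 f dx + (-2) − (-2), i.e. ∫_0^1 f dx must equal u'(0) − u'(1) = 0. Indeed ∫_0^1 (5*cos(4*π*x)) dx = 0, so the data are compatible. The solution is then unique only up to an additive constant (fix it e.g. by requiring ∫_0^1 u dx = 0).


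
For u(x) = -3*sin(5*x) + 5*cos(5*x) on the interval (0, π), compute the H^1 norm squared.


||u||_{H^1(0,π)}^2 = 442*π

u'(x) = -25*sin(5*x) - 15*cos(5*x).
Expand u² and (u')² and integrate term by term on (0, π), using: for integers n ≥ 1, ∫_0^π sin²(nx) dx = ∫_0^π cos²(nx) dx = π/2; for n ≠ n', ∫_0^π sin(nx)sin(n'x) dx = ∫_0^π cos(nx)cos(n'x) dx = 0; and by product-to-sum, ∫_0^π sin(nx)cos(n'x) dx = ½∫_0^π [sin((n+n')x) + sin((n−n')x)] dx, which is 0 when n+n' is even and 2n/(n²−n'²) when n+n' is odd (it need not vanish on (0, π)).
  u² squared terms: (-3)²·∫sin(5x)² dx = 9·π/2 = 9*π/2;  (5)²·∫cos(5x)² dx = 25·π/2 = 25*π/2.
  u² cross terms: 2·(-3)·(5)·∫sin(5x)·cos(5x) dx = -30·(0) = 0.
  So ∫_0^π u² dx = 9*π/2 + 25*π/2 + 0 = 17*π.
  (u')² squared terms: (-25)²·∫sin(5x)² dx = 625·π/2 = 625*π/2;  (-15)²·∫cos(5x)² dx = 225·π/2 = 225*π/2.
  (u')² cross terms: 2·(-25)·(-15)·∫sin(5x)·cos(5x) dx = 750·(0) = 0.
  So ∫_0^π (u')² dx = 625*π/2 + 225*π/2 + 0 = 425*π.
||u||_{H^1}^2 = (17*π) + (425*π) = 442*π.


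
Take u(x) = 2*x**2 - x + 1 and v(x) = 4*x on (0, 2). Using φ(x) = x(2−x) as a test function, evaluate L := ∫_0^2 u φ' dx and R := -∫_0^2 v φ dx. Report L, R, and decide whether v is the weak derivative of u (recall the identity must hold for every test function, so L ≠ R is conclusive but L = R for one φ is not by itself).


LHS = -4, RHS = -16/3. No, v is not the weak derivative of u.

u(x) = 2*x**2 - x + 1, classical derivative u'(x) = 4*x - 1.
φ(x) = x(2−x), so φ'(x) = 2 - 2*x.
Note φ(0) = φ(2) = 0, so the boundary term u·φ vanishes.
LHS = ∫_0^2 u(x) φ'(x) dx = ∫_0^2 (-4*x^3 + 6*x^2 - 4*x + 2) dx. Term by term:
  ∫_0^2 -4*x^3 dx = -16;  ∫_0^2 6*x^2 dx = 16;  ∫_0^2 -4*x dx = -8;
  ∫_0^2 2 dx = 4.
Sum: -16 + 16 − 8 + 4 = -4.
So LHS = -4.
∫_0^2 v(x) φ(x) dx = ∫_0^2 (-4*x^3 + 8*x^2) dx. Term by term:
  ∫_0^2 -4*x^3 dx = -16;  ∫_0^2 8*x^2 dx = 64/3.
Sum: -16 + 64/3 = 16/3.
So RHS = -∫_0^2 v(x) φ(x) dx = -16/3.
LHS − RHS = 4/3 ≠ 0, so the identity fails.
(For a valid weak derivative the identity must hold for EVERY test function, in particular this one. The failure shows v is NOT the weak derivative of u.)
Correct weak derivative would be u'(x) = 4*x - 1.


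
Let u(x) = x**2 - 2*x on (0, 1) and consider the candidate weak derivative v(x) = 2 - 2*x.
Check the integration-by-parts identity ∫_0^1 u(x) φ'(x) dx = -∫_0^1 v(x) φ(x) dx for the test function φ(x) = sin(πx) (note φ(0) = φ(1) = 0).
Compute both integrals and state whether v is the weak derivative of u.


LHS = 2/π, RHS = -2/π. No, v is not the weak derivative of u.

u(x) = x**2 - 2*x, classical derivative u'(x) = 2*x - 2.
φ(x) = sin(πx), so φ'(x) = π*cos(π*x).
Note φ(0) = φ(1) = 0, so the boundary term u·φ vanishes.
LHS = ∫_0^1 u(x) φ'(x) dx = ∫_0^1 (π*x^2*cos(π*x) - 2*π*x*cos(π*x)) dx. Term by term:
  ∫_0^1 π*x^2*cos(π*x) dx = -2/π;  ∫_0^1 -2*π*x*cos(π*x) dx = 4/π.
Sum: -2/π + 4/π = 2/π.
So LHS = 2/π.
∫_0^1 v(x) φ(x) dx = ∫_0^1 (-2*x*sin(π*x) + 2*sin(π*x)) dx. Term by term:
  ∫_0^1 2*sin(π*x) dx = 4/π;  ∫_0^1 -2*x*sin(π*x) dx = -2/π.
Sum: 4/π − 2/π = 2/π.
So RHS = -∫_0^1 v(x) φ(x) dx = -2/π.
LHS − RHS = 4/π ≠ 0, so the identity fails.
(For a valid weak derivative the identity must hold for EVERY test function, in particular this one. The failure shows v is NOT the weak derivative of u.)
Correct weak derivative would be u'(x) = 2*x - 2.


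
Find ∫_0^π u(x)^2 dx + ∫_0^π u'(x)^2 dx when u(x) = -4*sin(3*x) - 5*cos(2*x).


||u||_{H^1(0,π)}^2 = 240 + 285*π/2

u'(x) = 10*sin(2*x) - 12*cos(3*x).
Expand u² and (u')² and integrate term by term on (0, π), using: for integers n ≥ 1, ∫_0^π sin²(nx) dx = ∫_0^π cos²(nx) dx = π/2; for n ≠ n', ∫_0^π sin(nx)sin(n'x) dx = ∫_0^π cos(nx)cos(n'x) dx = 0; and by product-to-sum, ∫_0^π sin(nx)cos(n'x) dx = ½∫_0^π [sin((n+n')x) + sin((n−n')x)] dx, which is 0 when n+n' is even and 2n/(n²−n'²) when n+n' is odd (it need not vanish on (0, π)).
  u² squared terms: (-5)²·∫cos(2x)² dx = 25·π/2 = 25*π/2;  (-4)²·∫sin(3x)² dx = 16·π/2 = 8*π.
  u² cross terms: 2·(-5)·(-4)·∫cos(2x)·sin(3x) dx = 40·(6/5) = 48.
  So ∫_0^π u² dx = 25*π/2 + 8*π + 48 = 48 + 41*π/2.
  (u')² squared terms: (-12)²·∫cos(3x)² dx = 144·π/2 = 72*π;  (10)²·∫sin(2x)² dx = 100·π/2 = 50*π.
  (u')² cross terms: 2·(-12)·(10)·∫cos(3x)·sin(2x) dx = -240·(-4/5) = 192.
  So ∫_0^π (u')² dx = 72*π + 50*π + 192 = 192 + 122*π.
||u||_{H^1}^2 = (48 + 41*π/2) + (192 + 122*π) = 240 + 285*π/2.


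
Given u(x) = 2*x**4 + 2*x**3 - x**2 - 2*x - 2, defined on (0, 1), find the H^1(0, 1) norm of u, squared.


||u||_{H^1}^2 = 6107/315

The H^1 norm (squared) on an interval (0, L) is
  ||u||_{H^1}^2 = ∫_0^L u(x)^2 dx + ∫_0^L u'(x)^2 dx.
Compute u'(x) = 8*x**3 + 6*x**2 - 2*x - 2.
Then u(x)^2 = 4*x**8 + 8*x**7 - 12*x**5 - 15*x**4 - 4*x**3 + 8*x**2 + 8*x + 4 and u'(x)^2 = 64*x**6 + 96*x**5 + 4*x**4 - 56*x**3 - 20*x**2 + 8*x + 4.
Integrate each monomial from 0 to 1 using ∫_0^1 c·x^n dx = c·1^(n+1)/(n+1):
  ∫_0^1 u(x)^2 dx = ∫_0^1 (4*x^8 + 8*x^7 - 12*x^5 - 15*x^4 - 4*x^3 + 8*x^2 + 8*x + 4) dx. Term by term:
    ∫_0^1 4*x^8 dx = 4/9;  ∫_0^1 8*x^7 dx = 1;  ∫_0^1 -12*x^5 dx = -2;
    ∫_0^1 -15*x^4 dx = -3;  ∫_0^1 -4*x^3 dx = -1;  ∫_0^1 8*x^2 dx = 8/3;
    ∫_0^1 8*x dx = 4;  ∫_0^1 4 dx = 4.
  Sum: 4/9 + 1 − 2 − 3 − 1 + 8/3 + 4 + 4 = 55/9.
  ∫_0^1 u'(x)^2 dx = ∫_0^1 (64*x^6 + 96*x^5 + 4*x^4 - 56*x^3 - 20*x^2 + 8*x + 4) dx. Term by term:
    ∫_0^1 64*x^6 dx = 64/7;  ∫_0^1 96*x^5 dx = 16;  ∫_0^1 4*x^4 dx = 4/5;
    ∫_0^1 -56*x^3 dx = -14;  ∫_0^1 -20*x^2 dx = -20/3;  ∫_0^1 8*x dx = 4;
    ∫_0^1 4 dx = 4.
  Sum: 64/7 + 16 + 4/5 − 14 − 20/3 + 4 + 4 = 1394/105.
Adding: ||u||_{H^1}^2 = 55/9 + 1394/105 = 6107/315.


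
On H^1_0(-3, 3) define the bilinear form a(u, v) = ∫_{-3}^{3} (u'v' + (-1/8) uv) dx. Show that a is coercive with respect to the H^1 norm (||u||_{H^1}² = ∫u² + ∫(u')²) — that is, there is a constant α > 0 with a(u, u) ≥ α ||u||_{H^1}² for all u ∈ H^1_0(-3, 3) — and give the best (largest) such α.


α = (-9/2 + π^2)/(π^2 + 36)

Coercivity of a(·,·) on H^1_0(-3, 3) means a(u, u) ≥ α ||u||_{H^1}² for every u ∈ H^1_0.
The interval has length L = 6, and Poincaré/coercivity depend only on L. Here a(u, u) = ∫(u')² + (-1/8)·∫u².
Here c = -1/8 < 0 with |c| < (π/L)² = π^2/36, so coercivity still holds. The condition a(u,u) ≥ α||u||_{H^1}² reads (1−α)∫(u')² ≥ (α−c)∫u². Any admissible α is ≤ 1 (rapidly oscillating u have ∫u²/∫(u')² → 0), and α = 1 would force 0 ≥ (1−c)∫u², impossible since c < 1; so 1−α > 0. By the sharp Poincaré inequality on H^1_0 of an interval of length L, ∫(u')² ≥ (π/L)²∫u² with equality for the first sine mode sin(π(x−x₀)/L) (x₀ the left endpoint), so the inequality holds for all u iff (1−α)(π/L)² ≥ α − c, i.e. α ≤ ((π/L)² + c)/((π/L)² + 1) = (1 + c(L/π)²)/(1 + (L/π)²). (Direct route, valid since c ≤ 0: Poincaré gives c∫u² ≥ c(L/π)²∫(u')², so a(u,u) ≥ (1 + c(L/π)²)∫(u')², while ||u||_{H^1}² ≤ (1 + (L/π)²)∫(u')²; dividing yields the same α.) With (π/L)² = π^2/36 and c = -1/8, the largest admissible constant is α = ((π/L)² + c)/((π/L)² + 1).
Simplifying, α = (-9/2 + π^2)/(π^2 + 36).


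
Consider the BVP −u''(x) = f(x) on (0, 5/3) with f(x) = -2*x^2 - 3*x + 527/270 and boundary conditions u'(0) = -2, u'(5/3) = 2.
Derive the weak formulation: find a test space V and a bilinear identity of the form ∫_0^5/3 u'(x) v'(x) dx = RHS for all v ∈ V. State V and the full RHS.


V = H^1(0, 5/3) (v unrestricted at boundary; u is determined up to an additive constant); weak form: ∫_0^5/3 u'v' dx = ∫_0^5/3 (-2*x^2 - 3*x + 527/270) v dx + 2·v(5/3) + 2·v(0) for all v ∈ V.

Multiply both sides by a test function v and integrate from 0 to 5/3:
  ∫_0^5/3 −u''(x) v(x) dx = ∫_0^5/3 f(x) v(x) dx.
Integrate the LHS by parts once:
  ∫_0^5/3 −u'' v dx = −[u'(x) v(x)]_0^5/3 + ∫_0^5/3 u'(x) v'(x) dx.
Thus ∫_0^5/3 u'(x) v'(x) dx = ∫_0^5/3 f(x) v(x) dx + [u'(x) v(x)]_0^5/3.
Choose V so that boundary terms are either known or forced to vanish.
u has inhomogeneous Neumann u'(0) = -2, u'(5/3) = 2. [u' v]_0^5/3 = (2)·v(5/3) − (-2)·v(0) = 2·v(5/3) + 2·v(0). Take V = H^1(0, 5/3); boundary term becomes part of RHS.
Weak formulation: find u (satisfying any essential BC) such that ∫_0^5/3 u'(x) v'(x) dx = ∫_0^5/3 f v dx + 2·v(5/3) + 2·v(0) for all v ∈ V (Neumann data are natural BCs: they enter the RHS as boundary terms).
Substituting f(x) = -2*x^2 - 3*x + 527/270, the right-hand side is ∫_0^5/3 (-2*x^2 - 3*x + 527/270) v dx + 2·v(5/3) + 2·v(0).
Compatibility check (pure Neumann): taking v ≡ 1 ∈ V gives 0 = ∫_0^5/3 f dx + (2) − (-2), i.e. ∫_0^5/3 f dx must equal u'(0) − u'(5/3) = -4. Indeed ∫_0^5/3 (-2*x^2 - 3*x + 527/270) dx = -4, so the data are compatible. The solution is then unique only up to an additive constant (fix it e.g. by requiring ∫_0^5/3 u dx = 0).


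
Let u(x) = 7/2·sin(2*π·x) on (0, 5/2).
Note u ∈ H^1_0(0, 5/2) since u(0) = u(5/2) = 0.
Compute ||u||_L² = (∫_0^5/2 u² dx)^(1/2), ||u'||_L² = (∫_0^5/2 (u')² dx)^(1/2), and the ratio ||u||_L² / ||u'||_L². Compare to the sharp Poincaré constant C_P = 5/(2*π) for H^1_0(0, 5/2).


||u||_L² / ||u'||_L² = 1/(2*π) < C_P = 5/(2*π).

u(x) = 7/2·sin(2*π·x), so u'(x) = 7*π*cos(2*π*x).
Writing u(x) = A·sin(kπx/L) with A = 7/2 and k = 5, use ∫_0^L sin²(kπx/L) dx = L/2 and ∫_0^L cos²(kπx/L) dx = L/2.
u² = 49/4·sin²(2*π·x) and (u')² = 49*π^2·cos²(2*π·x), and each of sin², cos² integrates to L/2 = 5/4 over (0, 5/2).
∫_0^5/2 u² dx = 245/16, so ||u||_L² = 7*sqrt(5)/4.
∫_0^5/2 (u')² dx = 245*π^2/4, so ||u'||_L² = 7*sqrt(5)*π/2.
Ratio ||u||_L² / ||u'||_L² = 1/(2*π).
Sharp Poincaré constant on H^1_0(0, 5/2) is C_P = L/π = 5/(2*π), achieved by sin(2*π/5·x).
This is the k = 5 harmonic; the ratio L/(kπ) is strictly less than C_P = L/π, consistent with the sharp inequality ||u||_L² ≤ C_P ||u'||_L².


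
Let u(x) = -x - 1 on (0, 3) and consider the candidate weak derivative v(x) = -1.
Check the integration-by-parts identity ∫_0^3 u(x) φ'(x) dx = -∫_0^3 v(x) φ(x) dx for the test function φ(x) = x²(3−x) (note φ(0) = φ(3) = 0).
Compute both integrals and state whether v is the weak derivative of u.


LHS = 27/4, RHS = 27/4. Yes, v = u' weakly.

u(x) = -x - 1, classical derivative u'(x) = -1.
φ(x) = x²(3−x), so φ'(x) = 3*x*(2 - x).
Note φ(0) = φ(3) = 0, so the boundary term u·φ vanishes.
LHS = ∫_0^3 u(x) φ'(x) dx = ∫_0^3 (3*x^3 - 3*x^2 - 6*x) dx. Term by term:
  ∫_0^3 3*x^3 dx = 243/4;  ∫_0^3 -3*x^2 dx = -27;  ∫_0^3 -6*x dx = -27.
Sum: 243/4 − 27 − 27 = 27/4.
So LHS = 27/4.
∫_0^3 v(x) φ(x) dx = ∫_0^3 (x^3 - 3*x^2) dx. Term by term:
  ∫_0^3 x^3 dx = 81/4;  ∫_0^3 -3*x^2 dx = -27.
Sum: 81/4 − 27 = -27/4.
So RHS = -∫_0^3 v(x) φ(x) dx = 27/4.
LHS = RHS, so the identity holds for this test φ.
Moreover u is smooth here and v(x) = u'(x) = -1 pointwise, so the identity holds for every test function. Hence v is the weak derivative of u.


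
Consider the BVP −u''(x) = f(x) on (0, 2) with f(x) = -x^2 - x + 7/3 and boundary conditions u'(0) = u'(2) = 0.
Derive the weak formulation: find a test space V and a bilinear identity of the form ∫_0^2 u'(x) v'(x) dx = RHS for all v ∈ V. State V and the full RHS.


V = H^1(0, 2) (no boundary constraint on v; u is determined up to an additive constant); weak form: ∫_0^2 u'v' dx = ∫_0^2 (-x^2 - x + 7/3) v dx for all v ∈ V.

Multiply both sides by a test function v and integrate from 0 to 2:
  ∫_0^2 −u''(x) v(x) dx = ∫_0^2 f(x) v(x) dx.
Integrate the LHS by parts once:
  ∫_0^2 −u'' v dx = −[u'(x) v(x)]_0^2 + ∫_0^2 u'(x) v'(x) dx.
Thus ∫_0^2 u'(x) v'(x) dx = ∫_0^2 f(x) v(x) dx + [u'(x) v(x)]_0^2.
Choose V so that boundary terms are either known or forced to vanish.
u has homogeneous Neumann: u'(0) = u'(2) = 0. So [u' v]_0^2 = 0·v(2) − 0·v(0) = 0 for any v; take V = H^1(0, 2).
Weak formulation: find u (satisfying any essential BC) such that ∫_0^2 u'(x) v'(x) dx = ∫_0^2 f v dx for all v ∈ V (homogeneous Neumann, so boundary terms vanish).
Substituting f(x) = -x^2 - x + 7/3, the right-hand side is ∫_0^2 (-x^2 - x + 7/3) v dx.
Compatibility check (pure Neumann): taking v ≡ 1 ∈ V gives 0 = ∫_0^2 f dx + (0) − (0), i.e. ∫_0^2 f dx must equal u'(0) − u'(2) = 0. Indeed ∫_0^2 (-x^2 - x + 7/3) dx = 0, so the data are compatible. The solution is then unique only up to an additive constant (fix it e.g. by requiring ∫_0^2 u dx = 0).


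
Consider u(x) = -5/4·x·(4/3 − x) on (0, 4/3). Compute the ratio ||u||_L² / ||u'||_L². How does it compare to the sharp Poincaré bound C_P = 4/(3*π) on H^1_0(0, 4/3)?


||u||_L² / ||u'||_L² = 2*sqrt(10)/15 < C_P = 4/(3*π).

u(x) = -5/4·x·(4/3 − x), so u'(x) = 5*x/2 - 5/3.
u(x) = -5/4·x·(4/3 − x) vanishes at x = 0 and x = 4/3, so u ∈ H^1_0(0, 4/3). Differentiate via the product rule and integrate the resulting polynomials term by term.
  ∫_0^4/3 u² dx = ∫_0^4/3 (25*x^4/16 - 25*x^3/6 + 25*x^2/9) dx. Term by term:
    ∫_0^4/3 25*x^4/16 dx = 320/243;  ∫_0^4/3 -25*x^3/6 dx = -800/243;  ∫_0^4/3 25*x^2/9 dx = 1600/729.
  Sum: 320/243 − 800/243 + 1600/729 = 160/729.
  ∫_0^4/3 (u')² dx = ∫_0^4/3 (25*x^2/4 - 25*x/3 + 25/9) dx. Term by term:
    ∫_0^4/3 25*x^2/4 dx = 400/81;  ∫_0^4/3 -25*x/3 dx = -200/27;  ∫_0^4/3 25/9 dx = 100/27.
  Sum: 400/81 − 200/27 + 100/27 = 100/81.
∫_0^4/3 u² dx = 160/729, so ||u||_L² = 4*sqrt(10)/27.
∫_0^4/3 (u')² dx = 100/81, so ||u'||_L² = 10/9.
Ratio ||u||_L² / ||u'||_L² = 2*sqrt(10)/15.
Sharp Poincaré constant on H^1_0(0, 4/3) is C_P = L/π = 4/(3*π), achieved by sin(3*π/4·x).
A polynomial bump cannot attain the sharp Poincaré constant (only the first sine eigenfunction does), so the ratio is strictly less than C_P, consistent with ||u||_L² ≤ C_P ||u'||_L².


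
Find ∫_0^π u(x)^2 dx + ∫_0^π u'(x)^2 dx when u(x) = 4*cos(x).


||u||_{H^1(0,π)}^2 = 16*π

u'(x) = -4*sin(x).
Expand u² and (u')² and integrate term by term on (0, π), using: for integers n ≥ 1, ∫_0^π sin²(nx) dx = ∫_0^π cos²(nx) dx = π/2; for n ≠ n', ∫_0^π sin(nx)sin(n'x) dx = ∫_0^π cos(nx)cos(n'x) dx = 0; and by product-to-sum, ∫_0^π sin(nx)cos(n'x) dx = ½∫_0^π [sin((n+n')x) + sin((n−n')x)] dx, which is 0 when n+n' is even and 2n/(n²−n'²) when n+n' is odd (it need not vanish on (0, π)).
  u² squared terms: (4)²·∫cos(x)² dx = 16·π/2 = 8*π.
  So ∫_0^π u² dx = 8*π.
  (u')² squared terms: (-4)²·∫sin(x)² dx = 16·π/2 = 8*π.
  So ∫_0^π (u')² dx = 8*π.
||u||_{H^1}^2 = (8*π) + (8*π) = 16*π.


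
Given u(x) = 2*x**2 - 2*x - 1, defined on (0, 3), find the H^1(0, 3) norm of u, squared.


||u||_{H^1}^2 = 687/5

The H^1 norm (squared) on an interval (0, L) is
  ||u||_{H^1}^2 = ∫_0^L u(x)^2 dx + ∫_0^L u'(x)^2 dx.
Compute u'(x) = 4*x - 2.
Then u(x)^2 = 4*x**4 - 8*x**3 + 4*x + 1 and u'(x)^2 = 16*x**2 - 16*x + 4.
Integrate each monomial from 0 to 3 using ∫_0^3 c·x^n dx = c·3^(n+1)/(n+1):
  ∫_0^3 u(x)^2 dx = ∫_0^3 (4*x^4 - 8*x^3 + 4*x + 1) dx. Term by term:
    ∫_0^3 4*x^4 dx = 972/5;  ∫_0^3 -8*x^3 dx = -162;  ∫_0^3 4*x dx = 18;
    ∫_0^3 1 dx = 3.
  Sum: 972/5 − 162 + 18 + 3 = 267/5.
  ∫_0^3 u'(x)^2 dx = ∫_0^3 (16*x^2 - 16*x + 4) dx. Term by term:
    ∫_0^3 16*x^2 dx = 144;  ∫_0^3 -16*x dx = -72;  ∫_0^3 4 dx = 12.
  Sum: 144 − 72 + 12 = 84.
Adding: ||u||_{H^1}^2 = 267/5 + 84 = 687/5.


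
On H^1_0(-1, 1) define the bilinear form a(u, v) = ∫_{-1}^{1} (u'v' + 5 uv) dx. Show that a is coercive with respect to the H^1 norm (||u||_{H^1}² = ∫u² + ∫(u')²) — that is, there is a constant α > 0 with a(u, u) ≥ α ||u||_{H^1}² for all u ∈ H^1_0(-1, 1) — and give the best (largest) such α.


α = 1

Coercivity of a(·,·) on H^1_0(-1, 1) means a(u, u) ≥ α ||u||_{H^1}² for every u ∈ H^1_0.
The interval has length L = 2, and Poincaré/coercivity depend only on L. Here a(u, u) = ∫(u')² + (5)·∫u².
Here c = 5 ≥ 1, so a(u,u) = ∫(u')² + c∫u² ≥ ∫(u')² + ∫u² = ||u||_{H^1}², i.e. α = 1 works. No larger α is possible: a(u,u) ≥ α||u||_{H^1}² means (1−α)∫(u')² ≥ (α−c)∫u², and for the modes u_n = sin(nπ(x−x₀)/L) (x₀ the left endpoint) one has ∫u_n²/∫(u_n')² = (L/(nπ))² → 0, so a(u_n,u_n)/||u_n||_{H^1}² → 1. Hence the optimal constant is α = 1.
Therefore α = 1.


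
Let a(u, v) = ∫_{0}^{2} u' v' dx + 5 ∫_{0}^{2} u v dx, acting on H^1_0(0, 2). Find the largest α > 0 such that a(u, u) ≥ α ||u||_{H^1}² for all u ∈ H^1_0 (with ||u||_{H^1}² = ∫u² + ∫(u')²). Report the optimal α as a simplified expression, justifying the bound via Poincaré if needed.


α = 1

Coercivity of a(·,·) on H^1_0(0, 2) means a(u, u) ≥ α ||u||_{H^1}² for every u ∈ H^1_0.
The interval has length L = 2, and Poincaré/coercivity depend only on L. Here a(u, u) = ∫(u')² + (5)·∫u².
Here c = 5 ≥ 1, so a(u,u) = ∫(u')² + c∫u² ≥ ∫(u')² + ∫u² = ||u||_{H^1}², i.e. α = 1 works. No larger α is possible: a(u,u) ≥ α||u||_{H^1}² means (1−α)∫(u')² ≥ (α−c)∫u², and for the modes u_n = sin(nπ(x−x₀)/L) (x₀ the left endpoint) one has ∫u_n²/∫(u_n')² = (L/(nπ))² → 0, so a(u_n,u_n)/||u_n||_{H^1}² → 1. Hence the optimal constant is α = 1.
Therefore α = 1.


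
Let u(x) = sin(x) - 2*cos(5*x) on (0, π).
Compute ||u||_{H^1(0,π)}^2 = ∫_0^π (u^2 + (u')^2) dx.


||u||_{H^1(0,π)}^2 = 53*π

u'(x) = 10*sin(5*x) + cos(x).
Expand u² and (u')² and integrate term by term on (0, π), using: for integers n ≥ 1, ∫_0^π sin²(nx) dx = ∫_0^π cos²(nx) dx = π/2; for n ≠ n', ∫_0^π sin(nx)sin(n'x) dx = ∫_0^π cos(nx)cos(n'x) dx = 0; and by product-to-sum, ∫_0^π sin(nx)cos(n'x) dx = ½∫_0^π [sin((n+n')x) + sin((n−n')x)] dx, which is 0 when n+n' is even and 2n/(n²−n'²) when n+n' is odd (it need not vanish on (0, π)).
  u² squared terms: (-2)²·∫cos(5x)² dx = 4·π/2 = 2*π;  (1)²·∫sin(x)² dx = 1·π/2 = π/2.
  u² cross terms: 2·(-2)·(1)·∫cos(5x)·sin(x) dx = -4·(0) = 0.
  So ∫_0^π u² dx = 2*π + π/2 + 0 = 5*π/2.
  (u')² squared terms: (10)²·∫sin(5x)² dx = 100·π/2 = 50*π;  (1)²·∫cos(x)² dx = 1·π/2 = π/2.
  (u')² cross terms: 2·(10)·(1)·∫sin(5x)·cos(x) dx = 20·(0) = 0.
  So ∫_0^π (u')² dx = 50*π + π/2 + 0 = 101*π/2.
||u||_{H^1}^2 = (5*π/2) + (101*π/2) = 53*π.


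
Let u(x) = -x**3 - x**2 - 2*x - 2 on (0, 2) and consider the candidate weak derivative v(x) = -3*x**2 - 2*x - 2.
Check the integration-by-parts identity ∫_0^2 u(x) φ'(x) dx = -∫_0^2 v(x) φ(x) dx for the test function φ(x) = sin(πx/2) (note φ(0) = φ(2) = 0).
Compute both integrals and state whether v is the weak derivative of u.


LHS = -96/π^3 + 40/π, RHS = -96/π^3 + 40/π. Yes, v = u' weakly.

u(x) = -x**3 - x**2 - 2*x - 2, classical derivative u'(x) = -3*x**2 - 2*x - 2.
φ(x) = sin(πx/2), so φ'(x) = π*cos(π*x/2)/2.
Note φ(0) = φ(2) = 0, so the boundary term u·φ vanishes.
LHS = ∫_0^2 u(x) φ'(x) dx = ∫_0^2 (-π*x^3*cos(π*x/2)/2 - π*x^2*cos(π*x/2)/2 - π*x*cos(π*x/2) - π*cos(π*x/2)) dx. Term by term:
  ∫_0^2 -π*cos(π*x/2) dx = 0;  ∫_0^2 -π*x*cos(π*x/2) dx = 8/π;  ∫_0^2 -π*x^2*cos(π*x/2)/2 dx = 8/π;
  ∫_0^2 -π*x^3*cos(π*x/2)/2 dx = -96/π^3 + 24/π.
Sum: 0 + 8/π + 8/π + -96/π^3 + 24/π = -96/π^3 + 40/π.
So LHS = -96/π^3 + 40/π.
∫_0^2 v(x) φ(x) dx = ∫_0^2 (-3*x^2*sin(π*x/2) - 2*x*sin(π*x/2) - 2*sin(π*x/2)) dx. Term by term:
  ∫_0^2 -2*sin(π*x/2) dx = -8/π;  ∫_0^2 -3*x^2*sin(π*x/2) dx = -24/π + 96/π^3;  ∫_0^2 -2*x*sin(π*x/2) dx = -8/π.
Sum: -8/π + -24/π + 96/π^3 − 8/π = -40/π + 96/π^3.
So RHS = -∫_0^2 v(x) φ(x) dx = -96/π^3 + 40/π.
LHS = RHS, so the identity holds for this test φ.
Moreover u is smooth here and v(x) = u'(x) = -3*x**2 - 2*x - 2 pointwise, so the identity holds for every test function. Hence v is the weak derivative of u.


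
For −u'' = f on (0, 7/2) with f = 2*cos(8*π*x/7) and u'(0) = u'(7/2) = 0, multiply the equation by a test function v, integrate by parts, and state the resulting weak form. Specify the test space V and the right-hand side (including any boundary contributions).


V = H^1(0, 7/2) (no boundary constraint on v; u is determined up to an additive constant); weak form: ∫_0^7/2 u'v' dx = ∫_0^7/2 (2*cos(8*π*x/7)) v dx for all v ∈ V.

Multiply both sides by a test function v and integrate from 0 to 7/2:
  ∫_0^7/2 −u''(x) v(x) dx = ∫_0^7/2 f(x) v(x) dx.
Integrate the LHS by parts once:
  ∫_0^7/2 −u'' v dx = −[u'(x) v(x)]_0^7/2 + ∫_0^7/2 u'(x) v'(x) dx.
Thus ∫_0^7/2 u'(x) v'(x) dx = ∫_0^7/2 f(x) v(x) dx + [u'(x) v(x)]_0^7/2.
Choose V so that boundary terms are either known or forced to vanish.
u has homogeneous Neumann: u'(0) = u'(7/2) = 0. So [u' v]_0^7/2 = 0·v(7/2) − 0·v(0) = 0 for any v; take V = H^1(0, 7/2).
Weak formulation: find u (satisfying any essential BC) such that ∫_0^7/2 u'(x) v'(x) dx = ∫_0^7/2 f v dx for all v ∈ V (homogeneous Neumann, so boundary terms vanish).
Substituting f(x) = 2*cos(8*π*x/7), the right-hand side is ∫_0^7/2 (2*cos(8*π*x/7)) v dx.
Compatibility check (pure Neumann): taking v ≡ 1 ∈ V gives 0 = ∫_0^7/2 f dx + (0) − (0), i.e. ∫_0^7/2 f dx must equal u'(0) − u'(7/2) = 0. Indeed ∫_0^7/2 (2*cos(8*π*x/7)) dx = 0, so the data are compatible. The solution is then unique only up to an additive constant (fix it e.g. by requiring ∫_0^7/2 u dx = 0).


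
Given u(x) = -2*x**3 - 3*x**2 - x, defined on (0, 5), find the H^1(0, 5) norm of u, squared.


||u||_{H^1}^2 = 5077885/42

The H^1 norm (squared) on an interval (0, L) is
  ||u||_{H^1}^2 = ∫_0^L u(x)^2 dx + ∫_0^L u'(x)^2 dx.
Compute u'(x) = -6*x**2 - 6*x - 1.
Then u(x)^2 = 4*x**6 + 12*x**5 + 13*x**4 + 6*x**3 + x**2 and u'(x)^2 = 36*x**4 + 72*x**3 + 48*x**2 + 12*x + 1.
Integrate each monomial from 0 to 5 using ∫_0^5 c·x^n dx = c·5^(n+1)/(n+1):
  ∫_0^5 u(x)^2 dx = ∫_0^5 (4*x^6 + 12*x^5 + 13*x^4 + 6*x^3 + x^2) dx. Term by term:
    ∫_0^5 4*x^6 dx = 312500/7;  ∫_0^5 12*x^5 dx = 31250;  ∫_0^5 13*x^4 dx = 8125;
    ∫_0^5 6*x^3 dx = 1875/2;  ∫_0^5 x^2 dx = 125/3.
  Sum: 312500/7 + 31250 + 8125 + 1875/2 + 125/3 = 3569875/42.
  ∫_0^5 u'(x)^2 dx = ∫_0^5 (36*x^4 + 72*x^3 + 48*x^2 + 12*x + 1) dx. Term by term:
    ∫_0^5 36*x^4 dx = 22500;  ∫_0^5 72*x^3 dx = 11250;  ∫_0^5 48*x^2 dx = 2000;
    ∫_0^5 12*x dx = 150;  ∫_0^5 1 dx = 5.
  Sum: 22500 + 11250 + 2000 + 150 + 5 = 35905.
Adding: ||u||_{H^1}^2 = 3569875/42 + 35905 = 5077885/42.


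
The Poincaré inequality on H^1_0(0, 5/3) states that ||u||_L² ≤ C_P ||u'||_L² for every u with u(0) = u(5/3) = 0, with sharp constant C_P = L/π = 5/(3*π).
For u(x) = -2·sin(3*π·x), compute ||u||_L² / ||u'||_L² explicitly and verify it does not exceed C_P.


||u||_L² / ||u'||_L² = 1/(3*π) < C_P = 5/(3*π).

u(x) = -2·sin(3*π·x), so u'(x) = -6*π*cos(3*π*x).
Writing u(x) = A·sin(kπx/L) with A = -2 and k = 5, use ∫_0^L sin²(kπx/L) dx = L/2 and ∫_0^L cos²(kπx/L) dx = L/2.
u² = 4·sin²(3*π·x) and (u')² = 36*π^2·cos²(3*π·x), and each of sin², cos² integrates to L/2 = 5/6 over (0, 5/3).
∫_0^5/3 u² dx = 10/3, so ||u||_L² = sqrt(30)/3.
∫_0^5/3 (u')² dx = 30*π^2, so ||u'||_L² = sqrt(30)*π.
Ratio ||u||_L² / ||u'||_L² = 1/(3*π).
Sharp Poincaré constant on H^1_0(0, 5/3) is C_P = L/π = 5/(3*π), achieved by sin(3*π/5·x).
This is the k = 5 harmonic; the ratio L/(kπ) is strictly less than C_P = L/π, consistent with the sharp inequality ||u||_L² ≤ C_P ||u'||_L².


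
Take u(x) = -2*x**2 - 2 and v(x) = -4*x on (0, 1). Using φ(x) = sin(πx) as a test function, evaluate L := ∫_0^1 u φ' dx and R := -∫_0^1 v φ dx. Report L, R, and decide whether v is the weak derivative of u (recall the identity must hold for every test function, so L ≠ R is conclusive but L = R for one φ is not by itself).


LHS = 4/π, RHS = 4/π. Yes, v = u' weakly.

u(x) = -2*x**2 - 2, classical derivative u'(x) = -4*x.
φ(x) = sin(πx), so φ'(x) = π*cos(π*x).
Note φ(0) = φ(1) = 0, so the boundary term u·φ vanishes.
LHS = ∫_0^1 u(x) φ'(x) dx = ∫_0^1 (-2*π*x^2*cos(π*x) - 2*π*cos(π*x)) dx. Term by term:
  ∫_0^1 -2*π*cos(π*x) dx = 0;  ∫_0^1 -2*π*x^2*cos(π*x) dx = 4/π.
Sum: 0 + 4/π = 4/π.
So LHS = 4/π.
∫_0^1 v(x) φ(x) dx = ∫_0^1 (-4*x*sin(π*x)) dx. Term by term:
  ∫_0^1 -4*x*sin(π*x) dx = -4/π.
So RHS = -∫_0^1 v(x) φ(x) dx = 4/π.
LHS = RHS, so the identity holds for this test φ.
Moreover u is smooth here and v(x) = u'(x) = -4*x pointwise, so the identity holds for every test function. Hence v is the weak derivative of u.
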